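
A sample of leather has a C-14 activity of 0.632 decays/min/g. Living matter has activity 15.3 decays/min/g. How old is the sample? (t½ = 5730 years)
Age = t½ × log₂(A₀/A) = 26340 years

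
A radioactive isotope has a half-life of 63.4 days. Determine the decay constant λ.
λ = ln(2)/t½ = 0.01093 day⁻¹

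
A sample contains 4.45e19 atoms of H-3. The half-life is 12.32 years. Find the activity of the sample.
A = λN = 2.504e18 decays/year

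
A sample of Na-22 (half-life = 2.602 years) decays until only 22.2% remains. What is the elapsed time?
t = t½ × log₂(N₀/N) = 5.65 years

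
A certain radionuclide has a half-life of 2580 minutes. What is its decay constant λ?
λ = ln(2)/t½ = 2.687e-4 minute⁻¹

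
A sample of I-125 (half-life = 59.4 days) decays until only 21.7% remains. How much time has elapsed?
t = t½ × log₂(N₀/N) = 130.9 days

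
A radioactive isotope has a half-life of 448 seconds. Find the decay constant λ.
λ = ln(2)/t½ = 0.001547 second⁻¹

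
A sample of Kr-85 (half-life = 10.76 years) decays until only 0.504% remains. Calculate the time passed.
t = t½ × log₂(N₀/N) = 82.12 years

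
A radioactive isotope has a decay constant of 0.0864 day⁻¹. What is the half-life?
t½ = ln(2)/λ = 8.023 days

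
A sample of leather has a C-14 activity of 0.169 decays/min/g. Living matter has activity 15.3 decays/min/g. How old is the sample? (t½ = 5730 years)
Age = t½ × log₂(A₀/A) = 37250 years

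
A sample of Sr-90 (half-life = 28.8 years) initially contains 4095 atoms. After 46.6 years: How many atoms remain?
N = N₀(1/2)^(t/t½) = 1334 atoms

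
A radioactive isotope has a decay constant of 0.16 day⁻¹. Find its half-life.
t½ = ln(2)/λ = 4.332 days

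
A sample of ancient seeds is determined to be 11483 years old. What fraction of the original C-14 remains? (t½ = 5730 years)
N/N₀ = (1/2)^(t/t½) = 0.2493 = 24.9%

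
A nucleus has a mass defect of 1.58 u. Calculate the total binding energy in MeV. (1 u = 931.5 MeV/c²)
B.E. = Δm × 931.5 = 1472 MeV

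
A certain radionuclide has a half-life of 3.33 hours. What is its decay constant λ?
λ = ln(2)/t½ = 0.2082 hour⁻¹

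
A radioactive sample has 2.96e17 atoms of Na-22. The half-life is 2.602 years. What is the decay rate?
A = λN = 7.885e16 decays/year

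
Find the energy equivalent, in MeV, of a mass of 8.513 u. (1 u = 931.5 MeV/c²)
E = mc² = 7930 MeV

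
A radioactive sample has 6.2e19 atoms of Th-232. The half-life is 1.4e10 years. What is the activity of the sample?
A = λN = 3.07e9 decays/year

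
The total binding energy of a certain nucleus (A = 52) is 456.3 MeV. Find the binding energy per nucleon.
B.E./A = 456.3/52 = 8.775 MeV/nucleon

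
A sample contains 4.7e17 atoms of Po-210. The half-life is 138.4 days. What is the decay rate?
A = λN = 2.354e15 decays/day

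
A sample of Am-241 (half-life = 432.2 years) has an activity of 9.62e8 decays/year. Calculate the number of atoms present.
N = A/λ = 5.998e11 atoms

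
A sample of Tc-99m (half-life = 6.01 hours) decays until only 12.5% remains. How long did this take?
t = t½ × log₂(N₀/N) = 18.03 hours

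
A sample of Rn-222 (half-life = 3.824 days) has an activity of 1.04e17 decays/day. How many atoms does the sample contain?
N = A/λ = 5.738e17 atoms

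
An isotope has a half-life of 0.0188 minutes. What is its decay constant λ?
λ = ln(2)/t½ = 36.87 minute⁻¹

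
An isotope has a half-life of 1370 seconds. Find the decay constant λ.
λ = ln(2)/t½ = 5.059e-4 second⁻¹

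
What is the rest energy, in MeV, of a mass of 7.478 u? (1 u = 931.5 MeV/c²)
E = mc² = 6966 MeV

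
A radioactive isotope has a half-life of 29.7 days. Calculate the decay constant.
λ = ln(2)/t½ = 0.02334 day⁻¹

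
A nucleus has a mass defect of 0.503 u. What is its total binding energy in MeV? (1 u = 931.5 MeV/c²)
B.E. = Δm × 931.5 = 468.5 MeV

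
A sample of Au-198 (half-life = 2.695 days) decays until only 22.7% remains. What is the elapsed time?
t = t½ × log₂(N₀/N) = 5.765 days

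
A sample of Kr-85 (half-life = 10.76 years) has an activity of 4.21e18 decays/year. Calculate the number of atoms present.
N = A/λ = 6.535e19 atoms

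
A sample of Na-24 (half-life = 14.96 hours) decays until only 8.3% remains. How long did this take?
t = t½ × log₂(N₀/N) = 53.72 hours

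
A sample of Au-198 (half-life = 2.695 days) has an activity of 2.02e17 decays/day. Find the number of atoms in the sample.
N = A/λ = 7.854e17 atoms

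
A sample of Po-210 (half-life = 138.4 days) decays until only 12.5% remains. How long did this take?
t = t½ × log₂(N₀/N) = 415.2 days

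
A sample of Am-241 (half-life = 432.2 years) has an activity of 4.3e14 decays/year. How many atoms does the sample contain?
N = A/λ = 2.681e17 atoms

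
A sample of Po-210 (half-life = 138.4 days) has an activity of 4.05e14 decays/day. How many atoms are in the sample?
N = A/λ = 8.087e16 atoms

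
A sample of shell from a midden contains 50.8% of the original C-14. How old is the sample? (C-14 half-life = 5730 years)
Age = t½ × log₂(1/ratio) = 5599 years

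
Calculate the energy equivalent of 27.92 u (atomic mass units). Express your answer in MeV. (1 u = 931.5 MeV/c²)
E = mc² = 26010 MeV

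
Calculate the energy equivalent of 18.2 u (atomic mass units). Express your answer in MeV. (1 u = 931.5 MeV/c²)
E = mc² = 16950 MeV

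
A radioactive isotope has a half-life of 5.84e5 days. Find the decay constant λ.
λ = ln(2)/t½ = 1.187e-6 day⁻¹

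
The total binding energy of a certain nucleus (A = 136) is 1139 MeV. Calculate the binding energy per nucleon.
B.E./A = 1139/136 = 8.375 MeV/nucleon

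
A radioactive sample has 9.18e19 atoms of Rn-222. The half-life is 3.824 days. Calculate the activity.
A = λN = 1.664e19 decays/day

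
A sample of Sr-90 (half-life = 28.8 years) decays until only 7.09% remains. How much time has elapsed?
t = t½ × log₂(N₀/N) = 110 years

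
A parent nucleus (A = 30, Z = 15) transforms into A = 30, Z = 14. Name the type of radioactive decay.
ΔA = 0, ΔZ = -1 ⇒ beta-plus decay (β⁺) or electron capture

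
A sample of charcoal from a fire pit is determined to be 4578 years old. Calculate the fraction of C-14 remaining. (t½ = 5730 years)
N/N₀ = (1/2)^(t/t½) = 0.5748 = 57.5%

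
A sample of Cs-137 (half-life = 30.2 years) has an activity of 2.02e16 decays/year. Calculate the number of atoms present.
N = A/λ = 8.801e17 atoms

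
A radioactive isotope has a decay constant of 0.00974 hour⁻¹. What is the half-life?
t½ = ln(2)/λ = 71.17 hours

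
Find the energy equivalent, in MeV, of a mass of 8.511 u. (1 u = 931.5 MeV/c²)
E = mc² = 7928 MeV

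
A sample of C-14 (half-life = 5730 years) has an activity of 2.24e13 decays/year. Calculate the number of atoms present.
N = A/λ = 1.852e17 atoms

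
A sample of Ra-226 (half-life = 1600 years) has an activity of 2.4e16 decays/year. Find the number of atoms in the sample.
N = A/λ = 5.54e19 atoms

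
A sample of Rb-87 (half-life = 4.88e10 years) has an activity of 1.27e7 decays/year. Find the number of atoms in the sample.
N = A/λ = 8.941e17 atoms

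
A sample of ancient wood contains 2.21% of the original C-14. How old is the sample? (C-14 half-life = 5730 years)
Age = t½ × log₂(1/ratio) = 31510 years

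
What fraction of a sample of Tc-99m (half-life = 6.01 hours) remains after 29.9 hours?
N/N₀ = (1/2)^(t/t½) = 0.0318 = 3.18%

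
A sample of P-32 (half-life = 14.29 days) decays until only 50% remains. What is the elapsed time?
t = t½ × log₂(N₀/N) = 14.29 days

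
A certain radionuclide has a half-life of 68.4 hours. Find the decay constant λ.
λ = ln(2)/t½ = 0.01013 hour⁻¹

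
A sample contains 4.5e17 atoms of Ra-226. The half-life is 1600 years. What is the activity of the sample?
A = λN = 1.949e14 decays/year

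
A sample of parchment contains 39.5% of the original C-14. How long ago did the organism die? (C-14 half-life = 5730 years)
Age = t½ × log₂(1/ratio) = 7679 years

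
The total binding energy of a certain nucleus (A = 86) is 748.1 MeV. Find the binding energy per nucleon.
B.E./A = 748.1/86 = 8.699 MeV/nucleon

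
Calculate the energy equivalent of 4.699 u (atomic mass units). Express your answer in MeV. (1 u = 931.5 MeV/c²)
E = mc² = 4377 MeV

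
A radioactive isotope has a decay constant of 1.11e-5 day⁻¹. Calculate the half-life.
t½ = ln(2)/λ = 62450 days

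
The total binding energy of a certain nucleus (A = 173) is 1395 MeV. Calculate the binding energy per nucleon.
B.E./A = 1395/173 = 8.064 MeV/nucleon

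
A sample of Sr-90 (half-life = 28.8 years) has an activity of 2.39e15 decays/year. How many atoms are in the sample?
N = A/λ = 9.93e16 atoms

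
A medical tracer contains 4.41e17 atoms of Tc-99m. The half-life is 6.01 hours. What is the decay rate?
A = λN = 5.086e16 decays/hour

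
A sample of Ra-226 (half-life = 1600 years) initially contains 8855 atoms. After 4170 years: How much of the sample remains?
N = N₀(1/2)^(t/t½) = 1454 atoms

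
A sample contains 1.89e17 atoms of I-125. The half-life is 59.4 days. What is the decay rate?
A = λN = 2.205e15 decays/day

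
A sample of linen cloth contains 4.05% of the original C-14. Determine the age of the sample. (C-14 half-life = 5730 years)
Age = t½ × log₂(1/ratio) = 26510 years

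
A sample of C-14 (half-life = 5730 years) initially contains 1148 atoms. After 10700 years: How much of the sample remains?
N = N₀(1/2)^(t/t½) = 314.6 atoms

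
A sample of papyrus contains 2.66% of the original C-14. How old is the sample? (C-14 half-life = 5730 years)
Age = t½ × log₂(1/ratio) = 29980 years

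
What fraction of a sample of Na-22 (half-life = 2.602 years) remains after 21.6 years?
N/N₀ = (1/2)^(t/t½) = 0.00317 = 0.317%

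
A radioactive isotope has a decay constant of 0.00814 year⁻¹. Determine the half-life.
t½ = ln(2)/λ = 85.15 years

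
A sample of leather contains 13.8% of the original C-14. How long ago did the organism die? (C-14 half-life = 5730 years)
Age = t½ × log₂(1/ratio) = 16370 years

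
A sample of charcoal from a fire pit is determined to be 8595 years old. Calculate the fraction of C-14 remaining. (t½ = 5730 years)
N/N₀ = (1/2)^(t/t½) = 0.3536 = 35.4%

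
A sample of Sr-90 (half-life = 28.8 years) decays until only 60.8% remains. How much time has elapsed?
t = t½ × log₂(N₀/N) = 20.67 years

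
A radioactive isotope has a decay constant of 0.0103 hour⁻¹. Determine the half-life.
t½ = ln(2)/λ = 67.3 hours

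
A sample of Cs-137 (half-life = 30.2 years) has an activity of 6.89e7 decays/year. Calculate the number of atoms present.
N = A/λ = 3.002e9 atoms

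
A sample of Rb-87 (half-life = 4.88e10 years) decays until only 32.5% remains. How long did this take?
t = t½ × log₂(N₀/N) = 7.913e10 years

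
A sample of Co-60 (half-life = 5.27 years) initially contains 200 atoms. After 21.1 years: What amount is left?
N = N₀(1/2)^(t/t½) = 12.47 atoms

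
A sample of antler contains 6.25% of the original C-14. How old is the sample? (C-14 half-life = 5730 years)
Age = t½ × log₂(1/ratio) = 22920 years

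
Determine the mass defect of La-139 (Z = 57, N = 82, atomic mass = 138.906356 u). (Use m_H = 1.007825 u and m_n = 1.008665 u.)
Δm = Z·m_H + N·m_n − M = 1.25 u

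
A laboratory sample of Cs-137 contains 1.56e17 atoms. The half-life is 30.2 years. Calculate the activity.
A = λN = 3.58e15 decays/year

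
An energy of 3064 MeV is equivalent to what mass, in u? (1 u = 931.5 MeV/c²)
m = E/c² = 3.289 u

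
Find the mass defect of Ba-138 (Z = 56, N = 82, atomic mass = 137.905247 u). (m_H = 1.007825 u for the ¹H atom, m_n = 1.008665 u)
Δm = Z·m_H + N·m_n − M = 1.243 u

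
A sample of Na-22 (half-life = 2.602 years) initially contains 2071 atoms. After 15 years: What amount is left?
N = N₀(1/2)^(t/t½) = 38.09 atoms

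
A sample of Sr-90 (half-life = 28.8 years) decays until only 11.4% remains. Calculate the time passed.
t = t½ × log₂(N₀/N) = 90.23 years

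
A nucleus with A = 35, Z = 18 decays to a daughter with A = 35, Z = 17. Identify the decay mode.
ΔA = 0, ΔZ = -1 ⇒ beta-plus decay (β⁺) or electron capture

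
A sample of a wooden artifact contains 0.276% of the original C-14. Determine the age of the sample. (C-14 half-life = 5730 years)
Age = t½ × log₂(1/ratio) = 48710 years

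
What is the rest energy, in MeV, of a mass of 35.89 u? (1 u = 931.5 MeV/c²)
E = mc² = 33430 MeV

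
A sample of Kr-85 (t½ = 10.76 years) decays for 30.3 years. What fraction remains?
N/N₀ = (1/2)^(t/t½) = 0.142 = 14.2%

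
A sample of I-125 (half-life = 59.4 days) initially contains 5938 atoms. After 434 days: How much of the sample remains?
N = N₀(1/2)^(t/t½) = 37.51 atoms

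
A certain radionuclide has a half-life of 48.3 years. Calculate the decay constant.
λ = ln(2)/t½ = 0.01435 year⁻¹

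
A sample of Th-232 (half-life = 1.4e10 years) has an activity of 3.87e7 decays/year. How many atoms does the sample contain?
N = A/λ = 7.817e17 atoms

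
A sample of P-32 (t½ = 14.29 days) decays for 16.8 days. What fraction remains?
N/N₀ = (1/2)^(t/t½) = 0.4427 = 44.3%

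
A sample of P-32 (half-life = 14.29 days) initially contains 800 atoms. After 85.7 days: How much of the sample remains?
N = N₀(1/2)^(t/t½) = 12.52 atoms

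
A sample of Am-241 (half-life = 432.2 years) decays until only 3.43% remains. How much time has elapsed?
t = t½ × log₂(N₀/N) = 2103 years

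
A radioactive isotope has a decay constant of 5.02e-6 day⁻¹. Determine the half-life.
t½ = ln(2)/λ = 1.381e5 days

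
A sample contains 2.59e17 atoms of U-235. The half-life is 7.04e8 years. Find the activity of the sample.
A = λN = 2.55e8 decays/year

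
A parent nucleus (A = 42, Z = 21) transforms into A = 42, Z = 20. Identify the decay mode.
ΔA = 0, ΔZ = -1 ⇒ beta-plus decay (β⁺) or electron capture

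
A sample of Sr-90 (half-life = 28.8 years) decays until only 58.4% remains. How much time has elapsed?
t = t½ × log₂(N₀/N) = 22.35 years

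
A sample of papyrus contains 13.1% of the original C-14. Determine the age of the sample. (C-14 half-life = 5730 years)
Age = t½ × log₂(1/ratio) = 16800 years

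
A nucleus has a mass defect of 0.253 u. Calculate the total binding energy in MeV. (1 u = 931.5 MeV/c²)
B.E. = Δm × 931.5 = 235.7 MeV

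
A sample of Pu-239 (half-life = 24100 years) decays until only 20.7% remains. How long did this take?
t = t½ × log₂(N₀/N) = 54760 years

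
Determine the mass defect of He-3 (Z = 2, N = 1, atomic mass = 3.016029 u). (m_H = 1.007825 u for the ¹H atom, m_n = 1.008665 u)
Δm = Z·m_H + N·m_n − M = 0.008286 u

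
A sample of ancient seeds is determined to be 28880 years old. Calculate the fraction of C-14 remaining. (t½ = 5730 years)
N/N₀ = (1/2)^(t/t½) = 0.03039 = 3.04%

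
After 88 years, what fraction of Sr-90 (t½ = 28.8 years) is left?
N/N₀ = (1/2)^(t/t½) = 0.1203 = 12%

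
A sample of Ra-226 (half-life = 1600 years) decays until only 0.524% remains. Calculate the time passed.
t = t½ × log₂(N₀/N) = 12120 years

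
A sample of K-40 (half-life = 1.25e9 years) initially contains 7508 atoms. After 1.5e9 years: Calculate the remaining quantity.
N = N₀(1/2)^(t/t½) = 3268 atoms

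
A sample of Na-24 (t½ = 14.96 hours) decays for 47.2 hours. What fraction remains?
N/N₀ = (1/2)^(t/t½) = 0.1123 = 11.2%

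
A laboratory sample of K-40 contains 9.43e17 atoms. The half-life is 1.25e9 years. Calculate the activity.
A = λN = 5.229e8 decays/year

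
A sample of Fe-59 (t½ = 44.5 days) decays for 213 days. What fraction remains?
N/N₀ = (1/2)^(t/t½) = 0.03623 = 3.62%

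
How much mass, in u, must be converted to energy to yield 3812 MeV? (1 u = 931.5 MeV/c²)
m = E/c² = 4.092 u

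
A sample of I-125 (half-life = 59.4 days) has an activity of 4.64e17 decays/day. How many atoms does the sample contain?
N = A/λ = 3.976e19 atoms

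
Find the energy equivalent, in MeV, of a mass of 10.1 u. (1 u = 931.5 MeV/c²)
E = mc² = 9408 MeV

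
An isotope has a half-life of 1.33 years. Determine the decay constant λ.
λ = ln(2)/t½ = 0.5212 year⁻¹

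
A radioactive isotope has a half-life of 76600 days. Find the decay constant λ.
λ = ln(2)/t½ = 9.049e-6 day⁻¹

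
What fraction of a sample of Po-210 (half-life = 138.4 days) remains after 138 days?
N/N₀ = (1/2)^(t/t½) = 0.501 = 50.1%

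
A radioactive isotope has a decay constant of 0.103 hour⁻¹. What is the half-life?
t½ = ln(2)/λ = 6.73 hours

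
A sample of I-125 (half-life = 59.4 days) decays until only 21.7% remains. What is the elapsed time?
t = t½ × log₂(N₀/N) = 130.9 days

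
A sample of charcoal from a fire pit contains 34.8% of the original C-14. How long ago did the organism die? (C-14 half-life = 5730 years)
Age = t½ × log₂(1/ratio) = 8726 years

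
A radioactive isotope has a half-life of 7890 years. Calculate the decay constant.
λ = ln(2)/t½ = 8.785e-5 year⁻¹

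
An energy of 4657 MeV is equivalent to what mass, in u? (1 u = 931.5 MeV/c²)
m = E/c² = 4.999 u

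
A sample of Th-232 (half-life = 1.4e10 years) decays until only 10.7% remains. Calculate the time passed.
t = t½ × log₂(N₀/N) = 4.514e10 years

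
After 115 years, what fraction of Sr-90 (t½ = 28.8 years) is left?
N/N₀ = (1/2)^(t/t½) = 0.0628 = 6.28%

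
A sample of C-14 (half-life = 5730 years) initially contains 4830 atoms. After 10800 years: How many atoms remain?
N = N₀(1/2)^(t/t½) = 1308 atoms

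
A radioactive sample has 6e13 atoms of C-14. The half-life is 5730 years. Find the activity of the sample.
A = λN = 7.258e9 decays/year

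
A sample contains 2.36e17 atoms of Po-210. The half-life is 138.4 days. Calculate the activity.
A = λN = 1.182e15 decays/day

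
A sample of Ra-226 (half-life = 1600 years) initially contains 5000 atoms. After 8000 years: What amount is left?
N = N₀(1/2)^(t/t½) = 156.2 atoms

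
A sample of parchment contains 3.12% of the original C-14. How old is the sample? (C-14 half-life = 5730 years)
Age = t½ × log₂(1/ratio) = 28660 years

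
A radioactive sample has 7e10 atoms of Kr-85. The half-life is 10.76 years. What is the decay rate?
A = λN = 4.509e9 decays/year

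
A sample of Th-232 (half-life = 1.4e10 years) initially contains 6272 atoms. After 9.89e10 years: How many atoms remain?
N = N₀(1/2)^(t/t½) = 46.86 atoms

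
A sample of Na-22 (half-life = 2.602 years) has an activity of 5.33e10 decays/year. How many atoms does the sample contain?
N = A/λ = 2.001e11 atoms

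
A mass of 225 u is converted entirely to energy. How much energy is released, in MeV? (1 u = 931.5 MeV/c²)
E = mc² = 2.096e5 MeV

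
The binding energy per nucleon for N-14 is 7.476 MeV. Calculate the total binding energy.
B.E. = 7.476 × 14 = 104.7 MeV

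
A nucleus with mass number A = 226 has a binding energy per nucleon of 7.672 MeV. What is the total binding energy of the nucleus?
B.E. = 7.672 × 226 = 1734 MeV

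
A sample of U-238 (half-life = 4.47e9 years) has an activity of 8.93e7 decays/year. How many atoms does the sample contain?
N = A/λ = 5.759e17 atoms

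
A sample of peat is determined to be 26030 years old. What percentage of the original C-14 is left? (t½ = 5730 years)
N/N₀ = (1/2)^(t/t½) = 0.0429 = 4.29%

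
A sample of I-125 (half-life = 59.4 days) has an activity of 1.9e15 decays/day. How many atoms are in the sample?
N = A/λ = 1.628e17 atoms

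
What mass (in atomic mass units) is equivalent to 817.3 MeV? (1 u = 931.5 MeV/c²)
m = E/c² = 0.8774 u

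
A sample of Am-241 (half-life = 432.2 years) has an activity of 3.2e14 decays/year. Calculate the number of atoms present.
N = A/λ = 1.995e17 atoms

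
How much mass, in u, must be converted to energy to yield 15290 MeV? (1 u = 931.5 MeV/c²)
m = E/c² = 16.41 u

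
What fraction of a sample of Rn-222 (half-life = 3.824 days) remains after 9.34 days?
N/N₀ = (1/2)^(t/t½) = 0.184 = 18.4%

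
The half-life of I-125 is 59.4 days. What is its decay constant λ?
λ = ln(2)/t½ = 0.01167 day⁻¹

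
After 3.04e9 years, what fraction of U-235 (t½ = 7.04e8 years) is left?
N/N₀ = (1/2)^(t/t½) = 0.05013 = 5.01%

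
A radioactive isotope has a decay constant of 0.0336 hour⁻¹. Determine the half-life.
t½ = ln(2)/λ = 20.63 hours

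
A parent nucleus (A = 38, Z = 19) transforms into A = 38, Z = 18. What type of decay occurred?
ΔA = 0, ΔZ = -1 ⇒ beta-plus decay (β⁺) or electron capture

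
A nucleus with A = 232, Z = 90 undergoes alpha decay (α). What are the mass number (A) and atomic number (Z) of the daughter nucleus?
Daughter: A = 228, Z = 88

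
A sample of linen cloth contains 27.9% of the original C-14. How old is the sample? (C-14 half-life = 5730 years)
Age = t½ × log₂(1/ratio) = 10550 years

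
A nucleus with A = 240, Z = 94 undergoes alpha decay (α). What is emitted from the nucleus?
α particle = ⁴₂He (2 protons + 2 neutrons)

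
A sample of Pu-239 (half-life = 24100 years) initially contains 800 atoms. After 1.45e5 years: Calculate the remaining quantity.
N = N₀(1/2)^(t/t½) = 12.36 atoms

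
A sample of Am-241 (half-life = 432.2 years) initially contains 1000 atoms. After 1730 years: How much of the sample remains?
N = N₀(1/2)^(t/t½) = 62.38 atoms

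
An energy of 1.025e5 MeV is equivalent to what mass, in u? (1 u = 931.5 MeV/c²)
m = E/c² = 110 u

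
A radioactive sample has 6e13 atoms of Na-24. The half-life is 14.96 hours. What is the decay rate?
A = λN = 2.78e12 decays/hour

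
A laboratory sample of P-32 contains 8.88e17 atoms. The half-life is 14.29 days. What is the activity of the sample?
A = λN = 4.307e16 decays/day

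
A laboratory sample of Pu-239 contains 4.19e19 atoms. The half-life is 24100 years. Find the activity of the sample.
A = λN = 1.205e15 decays/year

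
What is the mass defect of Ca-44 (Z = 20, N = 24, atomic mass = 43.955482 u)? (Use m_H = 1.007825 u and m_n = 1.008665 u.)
Δm = Z·m_H + N·m_n − M = 0.409 u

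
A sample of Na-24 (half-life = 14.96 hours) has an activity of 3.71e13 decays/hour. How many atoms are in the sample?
N = A/λ = 8.007e14 atoms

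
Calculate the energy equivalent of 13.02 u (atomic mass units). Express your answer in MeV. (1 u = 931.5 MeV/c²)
E = mc² = 12130 MeV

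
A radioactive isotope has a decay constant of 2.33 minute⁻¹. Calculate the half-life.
t½ = ln(2)/λ = 0.2975 minutes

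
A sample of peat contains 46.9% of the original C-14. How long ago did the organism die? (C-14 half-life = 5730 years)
Age = t½ × log₂(1/ratio) = 6259 years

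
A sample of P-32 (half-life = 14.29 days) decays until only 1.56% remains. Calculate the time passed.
t = t½ × log₂(N₀/N) = 85.77 days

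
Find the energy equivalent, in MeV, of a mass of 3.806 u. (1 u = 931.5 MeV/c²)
E = mc² = 3545 MeV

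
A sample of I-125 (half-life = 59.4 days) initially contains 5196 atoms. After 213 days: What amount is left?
N = N₀(1/2)^(t/t½) = 432.7 atoms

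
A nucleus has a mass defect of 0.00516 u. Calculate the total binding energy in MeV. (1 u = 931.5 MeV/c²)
B.E. = Δm × 931.5 = 4.807 MeV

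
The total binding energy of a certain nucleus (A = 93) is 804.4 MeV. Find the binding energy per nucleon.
B.E./A = 804.4/93 = 8.649 MeV/nucleon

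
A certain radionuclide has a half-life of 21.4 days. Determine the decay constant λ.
λ = ln(2)/t½ = 0.03239 day⁻¹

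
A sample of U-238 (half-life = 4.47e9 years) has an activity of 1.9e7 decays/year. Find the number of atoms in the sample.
N = A/λ = 1.225e17 atoms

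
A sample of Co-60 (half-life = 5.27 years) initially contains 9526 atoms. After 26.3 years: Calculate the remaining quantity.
N = N₀(1/2)^(t/t½) = 299.7 atoms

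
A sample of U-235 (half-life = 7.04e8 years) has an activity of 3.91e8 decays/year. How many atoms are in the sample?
N = A/λ = 3.971e17 atoms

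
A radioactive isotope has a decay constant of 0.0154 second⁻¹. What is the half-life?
t½ = ln(2)/λ = 45.01 seconds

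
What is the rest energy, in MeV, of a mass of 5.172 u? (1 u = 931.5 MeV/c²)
E = mc² = 4818 MeV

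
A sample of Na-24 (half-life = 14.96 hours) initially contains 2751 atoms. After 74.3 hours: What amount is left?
N = N₀(1/2)^(t/t½) = 87.98 atoms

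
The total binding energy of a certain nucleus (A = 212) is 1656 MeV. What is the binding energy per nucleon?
B.E./A = 1656/212 = 7.811 MeV/nucleon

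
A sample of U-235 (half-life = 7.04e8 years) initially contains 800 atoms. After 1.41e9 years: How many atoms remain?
N = N₀(1/2)^(t/t½) = 199.6 atoms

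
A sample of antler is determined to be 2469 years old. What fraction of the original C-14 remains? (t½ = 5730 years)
N/N₀ = (1/2)^(t/t½) = 0.7418 = 74.2%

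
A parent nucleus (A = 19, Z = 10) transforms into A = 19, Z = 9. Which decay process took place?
ΔA = 0, ΔZ = -1 ⇒ beta-plus decay (β⁺) or electron capture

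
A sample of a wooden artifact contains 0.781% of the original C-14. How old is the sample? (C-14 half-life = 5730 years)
Age = t½ × log₂(1/ratio) = 40110 years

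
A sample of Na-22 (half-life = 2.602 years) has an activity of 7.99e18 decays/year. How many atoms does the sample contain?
N = A/λ = 2.999e19 atoms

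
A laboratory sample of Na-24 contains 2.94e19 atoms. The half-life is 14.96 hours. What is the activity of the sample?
A = λN = 1.362e18 decays/hour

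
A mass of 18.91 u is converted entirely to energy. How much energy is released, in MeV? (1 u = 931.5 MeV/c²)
E = mc² = 17610 MeV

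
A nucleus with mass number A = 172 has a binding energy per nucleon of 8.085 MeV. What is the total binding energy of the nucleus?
B.E. = 8.085 × 172 = 1391 MeV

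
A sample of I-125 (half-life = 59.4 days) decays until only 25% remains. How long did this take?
t = t½ × log₂(N₀/N) = 118.8 days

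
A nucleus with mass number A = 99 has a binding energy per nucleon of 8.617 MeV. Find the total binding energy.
B.E. = 8.617 × 99 = 853.1 MeV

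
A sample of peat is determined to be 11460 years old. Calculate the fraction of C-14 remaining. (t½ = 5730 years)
N/N₀ = (1/2)^(t/t½) = 0.25 = 25%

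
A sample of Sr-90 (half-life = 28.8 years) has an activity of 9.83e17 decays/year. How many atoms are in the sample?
N = A/λ = 4.084e19 atoms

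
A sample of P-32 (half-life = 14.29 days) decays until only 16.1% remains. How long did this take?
t = t½ × log₂(N₀/N) = 37.65 days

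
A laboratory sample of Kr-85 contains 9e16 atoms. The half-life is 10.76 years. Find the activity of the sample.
A = λN = 5.798e15 decays/year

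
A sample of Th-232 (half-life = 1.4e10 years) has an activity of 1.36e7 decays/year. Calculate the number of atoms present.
N = A/λ = 2.747e17 atoms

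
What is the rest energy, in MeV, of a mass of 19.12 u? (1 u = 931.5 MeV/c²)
E = mc² = 17810 MeV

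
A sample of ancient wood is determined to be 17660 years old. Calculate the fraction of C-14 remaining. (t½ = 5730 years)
N/N₀ = (1/2)^(t/t½) = 0.1181 = 11.8%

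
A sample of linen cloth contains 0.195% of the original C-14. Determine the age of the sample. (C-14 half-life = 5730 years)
Age = t½ × log₂(1/ratio) = 51580 years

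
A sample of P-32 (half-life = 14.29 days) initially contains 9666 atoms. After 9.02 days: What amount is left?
N = N₀(1/2)^(t/t½) = 6241 atoms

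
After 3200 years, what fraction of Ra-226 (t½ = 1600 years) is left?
N/N₀ = (1/2)^(t/t½) = 0.25 = 25%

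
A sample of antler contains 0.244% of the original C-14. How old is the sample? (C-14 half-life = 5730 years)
Age = t½ × log₂(1/ratio) = 49730 years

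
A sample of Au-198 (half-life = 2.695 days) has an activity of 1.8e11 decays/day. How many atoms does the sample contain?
N = A/λ = 6.999e11 atoms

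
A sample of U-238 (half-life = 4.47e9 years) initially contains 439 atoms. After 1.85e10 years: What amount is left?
N = N₀(1/2)^(t/t½) = 24.92 atoms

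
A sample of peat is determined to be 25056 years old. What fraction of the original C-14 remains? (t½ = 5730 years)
N/N₀ = (1/2)^(t/t½) = 0.04827 = 4.83%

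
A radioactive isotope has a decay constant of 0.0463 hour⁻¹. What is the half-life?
t½ = ln(2)/λ = 14.97 hours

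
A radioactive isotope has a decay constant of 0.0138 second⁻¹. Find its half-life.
t½ = ln(2)/λ = 50.23 seconds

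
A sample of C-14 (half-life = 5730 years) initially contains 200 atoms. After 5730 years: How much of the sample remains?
N = N₀(1/2)^(t/t½) = 100 atoms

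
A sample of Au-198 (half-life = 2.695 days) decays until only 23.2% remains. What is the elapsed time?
t = t½ × log₂(N₀/N) = 5.681 days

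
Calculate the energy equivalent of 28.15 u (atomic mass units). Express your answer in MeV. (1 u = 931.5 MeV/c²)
E = mc² = 26220 MeV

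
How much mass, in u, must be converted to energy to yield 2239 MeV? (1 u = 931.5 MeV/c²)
m = E/c² = 2.404 u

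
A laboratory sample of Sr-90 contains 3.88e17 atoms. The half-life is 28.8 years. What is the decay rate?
A = λN = 9.338e15 decays/year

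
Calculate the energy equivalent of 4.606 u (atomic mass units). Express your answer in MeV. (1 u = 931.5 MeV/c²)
E = mc² = 4290 MeV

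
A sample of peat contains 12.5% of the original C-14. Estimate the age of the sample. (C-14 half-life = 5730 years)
Age = t½ × log₂(1/ratio) = 17190 years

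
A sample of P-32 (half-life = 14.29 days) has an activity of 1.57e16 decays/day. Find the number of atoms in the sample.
N = A/λ = 3.237e17 atoms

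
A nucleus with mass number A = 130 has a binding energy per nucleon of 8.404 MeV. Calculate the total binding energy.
B.E. = 8.404 × 130 = 1093 MeV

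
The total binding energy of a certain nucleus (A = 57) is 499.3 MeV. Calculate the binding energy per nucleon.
B.E./A = 499.3/57 = 8.76 MeV/nucleon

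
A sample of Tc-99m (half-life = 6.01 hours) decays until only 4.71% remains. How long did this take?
t = t½ × log₂(N₀/N) = 26.49 hours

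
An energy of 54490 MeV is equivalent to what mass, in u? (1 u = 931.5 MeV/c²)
m = E/c² = 58.5 u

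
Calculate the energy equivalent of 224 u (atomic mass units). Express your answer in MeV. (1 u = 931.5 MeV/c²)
E = mc² = 2.087e5 MeV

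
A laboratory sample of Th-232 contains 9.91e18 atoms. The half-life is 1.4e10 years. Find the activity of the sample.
A = λN = 4.906e8 decays/year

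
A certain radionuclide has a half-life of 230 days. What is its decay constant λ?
λ = ln(2)/t½ = 0.003014 day⁻¹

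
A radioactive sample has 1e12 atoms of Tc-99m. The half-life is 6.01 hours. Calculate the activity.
A = λN = 1.153e11 decays/hour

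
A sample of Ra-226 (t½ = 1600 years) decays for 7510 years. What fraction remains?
N/N₀ = (1/2)^(t/t½) = 0.03864 = 3.86%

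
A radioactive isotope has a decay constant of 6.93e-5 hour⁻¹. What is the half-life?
t½ = ln(2)/λ = 10000 hours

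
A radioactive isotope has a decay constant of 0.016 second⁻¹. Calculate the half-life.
t½ = ln(2)/λ = 43.32 seconds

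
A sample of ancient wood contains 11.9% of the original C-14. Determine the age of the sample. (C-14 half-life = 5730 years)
Age = t½ × log₂(1/ratio) = 17600 years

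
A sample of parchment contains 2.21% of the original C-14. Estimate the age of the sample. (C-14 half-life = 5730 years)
Age = t½ × log₂(1/ratio) = 31510 years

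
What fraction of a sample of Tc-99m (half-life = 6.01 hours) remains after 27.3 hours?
N/N₀ = (1/2)^(t/t½) = 0.04291 = 4.29%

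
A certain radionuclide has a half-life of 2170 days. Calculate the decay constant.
λ = ln(2)/t½ = 3.194e-4 day⁻¹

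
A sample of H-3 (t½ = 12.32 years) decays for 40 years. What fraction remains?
N/N₀ = (1/2)^(t/t½) = 0.1053 = 10.5%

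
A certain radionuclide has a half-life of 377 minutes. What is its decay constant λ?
λ = ln(2)/t½ = 0.001839 minute⁻¹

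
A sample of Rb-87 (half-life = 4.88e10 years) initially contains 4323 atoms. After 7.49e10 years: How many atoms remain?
N = N₀(1/2)^(t/t½) = 1492 atoms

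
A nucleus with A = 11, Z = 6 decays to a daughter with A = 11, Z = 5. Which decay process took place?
ΔA = 0, ΔZ = -1 ⇒ beta-plus decay (β⁺) or electron capture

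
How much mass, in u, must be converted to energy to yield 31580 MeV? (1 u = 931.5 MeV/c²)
m = E/c² = 33.9 u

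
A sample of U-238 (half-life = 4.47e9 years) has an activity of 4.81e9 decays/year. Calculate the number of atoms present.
N = A/λ = 3.102e19 atoms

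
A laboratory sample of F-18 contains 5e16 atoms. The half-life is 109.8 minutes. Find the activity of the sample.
A = λN = 3.156e14 decays/minute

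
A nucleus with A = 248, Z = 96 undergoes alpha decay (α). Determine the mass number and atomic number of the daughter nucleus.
Daughter: A = 244, Z = 94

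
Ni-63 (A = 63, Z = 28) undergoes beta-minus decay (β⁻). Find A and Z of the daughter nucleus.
Daughter: A = 63, Z = 29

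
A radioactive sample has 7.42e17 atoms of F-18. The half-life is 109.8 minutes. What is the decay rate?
A = λN = 4.684e15 decays/minute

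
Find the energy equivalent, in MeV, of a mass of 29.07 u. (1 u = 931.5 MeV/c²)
E = mc² = 27080 MeV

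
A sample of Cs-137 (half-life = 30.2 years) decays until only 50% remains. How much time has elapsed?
t = t½ × log₂(N₀/N) = 30.2 years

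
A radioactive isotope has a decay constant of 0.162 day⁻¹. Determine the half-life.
t½ = ln(2)/λ = 4.279 days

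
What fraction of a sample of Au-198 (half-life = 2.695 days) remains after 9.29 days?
N/N₀ = (1/2)^(t/t½) = 0.09169 = 9.17%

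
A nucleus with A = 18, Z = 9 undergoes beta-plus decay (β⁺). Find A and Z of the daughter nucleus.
Daughter: A = 18, Z = 8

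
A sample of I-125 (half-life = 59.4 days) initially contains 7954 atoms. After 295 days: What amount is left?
N = N₀(1/2)^(t/t½) = 254.4 atoms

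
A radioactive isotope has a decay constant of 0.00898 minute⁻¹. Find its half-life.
t½ = ln(2)/λ = 77.19 minutes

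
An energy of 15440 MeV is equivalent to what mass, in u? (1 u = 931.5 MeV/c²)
m = E/c² = 16.58 u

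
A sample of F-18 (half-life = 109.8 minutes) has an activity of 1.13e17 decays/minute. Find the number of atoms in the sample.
N = A/λ = 1.79e19 atoms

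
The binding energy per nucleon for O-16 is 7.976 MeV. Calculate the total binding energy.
B.E. = 7.976 × 16 = 127.6 MeV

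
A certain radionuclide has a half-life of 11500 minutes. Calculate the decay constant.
λ = ln(2)/t½ = 6.027e-5 minute⁻¹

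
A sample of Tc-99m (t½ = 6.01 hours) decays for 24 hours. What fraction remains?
N/N₀ = (1/2)^(t/t½) = 0.06279 = 6.28%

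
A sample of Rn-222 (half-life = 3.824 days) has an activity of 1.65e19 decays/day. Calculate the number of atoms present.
N = A/λ = 9.103e19 atoms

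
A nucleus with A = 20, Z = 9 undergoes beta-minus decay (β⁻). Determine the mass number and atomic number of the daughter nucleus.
Daughter: A = 20, Z = 10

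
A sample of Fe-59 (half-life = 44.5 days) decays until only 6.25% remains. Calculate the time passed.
t = t½ × log₂(N₀/N) = 178 days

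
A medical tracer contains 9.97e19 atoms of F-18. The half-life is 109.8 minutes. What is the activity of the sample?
A = λN = 6.294e17 decays/minute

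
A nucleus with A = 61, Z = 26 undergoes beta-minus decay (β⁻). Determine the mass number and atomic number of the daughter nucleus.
Daughter: A = 61, Z = 27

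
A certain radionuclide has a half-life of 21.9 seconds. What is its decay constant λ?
λ = ln(2)/t½ = 0.03165 second⁻¹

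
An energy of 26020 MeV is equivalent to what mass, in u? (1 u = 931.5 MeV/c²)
m = E/c² = 27.93 u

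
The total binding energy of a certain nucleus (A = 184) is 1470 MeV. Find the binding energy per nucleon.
B.E./A = 1470/184 = 7.989 MeV/nucleon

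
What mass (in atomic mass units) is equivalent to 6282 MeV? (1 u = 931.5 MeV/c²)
m = E/c² = 6.744 u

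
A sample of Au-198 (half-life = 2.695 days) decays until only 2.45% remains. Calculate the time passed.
t = t½ × log₂(N₀/N) = 14.42 days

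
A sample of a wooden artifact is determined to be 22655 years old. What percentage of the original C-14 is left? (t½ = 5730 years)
N/N₀ = (1/2)^(t/t½) = 0.06454 = 6.45%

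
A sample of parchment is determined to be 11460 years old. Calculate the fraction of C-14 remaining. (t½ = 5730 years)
N/N₀ = (1/2)^(t/t½) = 0.25 = 25%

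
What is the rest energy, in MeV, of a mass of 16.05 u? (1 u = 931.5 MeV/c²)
E = mc² = 14950 MeV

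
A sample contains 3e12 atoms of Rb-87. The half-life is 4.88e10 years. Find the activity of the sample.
A = λN = 42.61 decays/year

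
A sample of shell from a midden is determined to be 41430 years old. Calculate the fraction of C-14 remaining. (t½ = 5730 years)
N/N₀ = (1/2)^(t/t½) = 0.00666 = 0.666%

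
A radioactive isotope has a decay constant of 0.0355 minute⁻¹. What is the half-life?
t½ = ln(2)/λ = 19.53 minutes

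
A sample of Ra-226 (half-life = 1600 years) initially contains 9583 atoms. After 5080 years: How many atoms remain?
N = N₀(1/2)^(t/t½) = 1061 atoms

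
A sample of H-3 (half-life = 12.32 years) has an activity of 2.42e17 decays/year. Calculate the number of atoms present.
N = A/λ = 4.301e18 atoms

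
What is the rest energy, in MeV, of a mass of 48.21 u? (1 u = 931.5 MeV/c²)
E = mc² = 44910 MeV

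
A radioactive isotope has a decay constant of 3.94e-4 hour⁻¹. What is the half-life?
t½ = ln(2)/λ = 1759 hours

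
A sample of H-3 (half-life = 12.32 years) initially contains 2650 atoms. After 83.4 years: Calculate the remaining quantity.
N = N₀(1/2)^(t/t½) = 24.29 atoms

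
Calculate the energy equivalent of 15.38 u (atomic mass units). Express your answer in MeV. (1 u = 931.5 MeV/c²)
E = mc² = 14330 MeV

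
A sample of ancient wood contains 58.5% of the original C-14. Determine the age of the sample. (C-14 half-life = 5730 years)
Age = t½ × log₂(1/ratio) = 4432 years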